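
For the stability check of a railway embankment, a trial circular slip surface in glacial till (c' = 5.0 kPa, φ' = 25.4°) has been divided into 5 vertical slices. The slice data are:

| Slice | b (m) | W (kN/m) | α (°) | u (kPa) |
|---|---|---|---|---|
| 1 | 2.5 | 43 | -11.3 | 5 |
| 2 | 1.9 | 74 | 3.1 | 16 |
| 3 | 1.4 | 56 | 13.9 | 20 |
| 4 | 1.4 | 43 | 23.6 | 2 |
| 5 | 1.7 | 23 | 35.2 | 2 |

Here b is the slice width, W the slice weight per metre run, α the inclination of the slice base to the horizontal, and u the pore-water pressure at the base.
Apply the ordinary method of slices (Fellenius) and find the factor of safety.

Ordinary method of slices: FS = Σ[c'·Δl_i + (W_i cosα_i − u_i·Δl_i)·tanφ'] / Σ W_i sinα_i, with Δl_i = b_i / cosα_i.
Slice 1: Δl = 2.5/cos(-11.3°) = 2.549 m; N'_1 = 43·cos(-11.3°) − 5·2.549 = 29.4; c'Δl = 12.75; W sinα = -8.4
Slice 2: Δl = 1.9/cos3.1° = 1.903 m; N'_2 = 74·cos3.1° − 16·1.903 = 43.4; c'Δl = 9.51; W sinα = 4.0
Slice 3: Δl = 1.4/cos13.9° = 1.442 m; N'_3 = 56·cos13.9° − 20·1.442 = 25.5; c'Δl = 7.21; W sinα = 13.5
Slice 4: Δl = 1.4/cos23.6° = 1.528 m; N'_4 = 43·cos23.6° − 2·1.528 = 36.3; c'Δl = 7.64; W sinα = 17.2
Slice 5: Δl = 1.7/cos35.2° = 2.080 m; N'_5 = 23·cos35.2° − 2·2.080 = 14.6; c'Δl = 10.40; W sinα = 13.3
Σc'Δl = 47.5 kN/m; ΣN' = 149.4 kN/m; ΣW sinα = 39.5 kN/m
Resisting = 47.5 + 149.4·tan25.4° = 47.5 + 70.9 = 118.4 kN/m
FS = 118.4 / 39.5 = 2.998

FS = 3.00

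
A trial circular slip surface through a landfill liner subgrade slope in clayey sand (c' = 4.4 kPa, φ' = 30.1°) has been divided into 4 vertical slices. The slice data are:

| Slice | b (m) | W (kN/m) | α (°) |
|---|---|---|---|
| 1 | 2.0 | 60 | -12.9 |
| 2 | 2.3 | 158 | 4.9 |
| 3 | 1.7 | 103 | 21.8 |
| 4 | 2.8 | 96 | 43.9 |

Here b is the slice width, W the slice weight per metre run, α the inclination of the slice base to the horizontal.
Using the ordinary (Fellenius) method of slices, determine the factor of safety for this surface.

Ordinary method of slices: FS = Σ[c'·Δl_i + (W_i cosα_i)·tanφ'] / Σ W_i sinα_i, with Δl_i = b_i / cosα_i.
Slice 1: Δl = 2.0/cos(-12.9°) = 2.052 m; N'_1 = 60·cos(-12.9°) = 58.5; c'Δl = 9.03; W sinα = -13.4
Slice 2: Δl = 2.3/cos4.9° = 2.308 m; N'_2 = 158·cos4.9° = 157.4; c'Δl = 10.16; W sinα = 13.5
Slice 3: Δl = 1.7/cos21.8° = 1.831 m; N'_3 = 103·cos21.8° = 95.6; c'Δl = 8.06; W sinα = 38.3
Slice 4: Δl = 2.8/cos43.9° = 3.886 m; N'_4 = 96·cos43.9° = 69.2; c'Δl = 17.10; W sinα = 66.6
Σc'Δl = 44.3 kN/m; ΣN' = 380.7 kN/m; ΣW sinα = 104.9 kN/m
Resisting = 44.3 + 380.7·tan30.1° = 44.3 + 220.7 = 265.0 kN/m
FS = 265.0 / 104.9 = 2.526

FS = 2.53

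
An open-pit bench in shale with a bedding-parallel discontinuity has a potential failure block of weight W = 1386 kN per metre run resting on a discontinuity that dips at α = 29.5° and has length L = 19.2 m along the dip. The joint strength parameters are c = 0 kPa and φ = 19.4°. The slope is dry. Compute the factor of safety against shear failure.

FS = 0.62

Resolving the block weight along and normal to the plane and applying the Mohr–Coulomb strength on the joint:
N' = W cosα = 1386·cos29.5° = 1206.3 kN/m
Driving force T = W sinα = 1386·sin29.5° = 682.5 kN/m
Resisting force R = c·L + N'·tanφ = 0·19.2 + 1206.3·tan19.4° = 0.0 + 424.8 = 424.8 kN/m
FS = R / T = 424.8 / 682.5 = 0.622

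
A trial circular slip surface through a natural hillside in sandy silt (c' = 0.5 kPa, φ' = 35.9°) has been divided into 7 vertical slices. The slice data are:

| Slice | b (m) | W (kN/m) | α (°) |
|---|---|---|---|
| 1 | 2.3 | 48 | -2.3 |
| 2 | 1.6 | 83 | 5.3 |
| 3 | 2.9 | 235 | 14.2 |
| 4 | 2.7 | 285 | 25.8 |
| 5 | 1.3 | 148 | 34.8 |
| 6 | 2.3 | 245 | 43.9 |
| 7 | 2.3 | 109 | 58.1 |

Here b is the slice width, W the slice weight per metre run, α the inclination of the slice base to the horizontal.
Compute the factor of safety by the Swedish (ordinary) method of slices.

FS = 1.33

Ordinary method of slices: FS = Σ[c'·Δl_i + (W_i cosα_i)·tanφ'] / Σ W_i sinα_i, with Δl_i = b_i / cosα_i.
Slice 1: Δl = 2.3/cos(-2.3°) = 2.302 m; N'_1 = 48·cos(-2.3°) = 48.0; c'Δl = 1.15; W sinα = -1.9
Slice 2: Δl = 1.6/cos5.3° = 1.607 m; N'_2 = 83·cos5.3° = 82.6; c'Δl = 0.80; W sinα = 7.7
Slice 3: Δl = 2.9/cos14.2° = 2.991 m; N'_3 = 235·cos14.2° = 227.8; c'Δl = 1.50; W sinα = 57.6
Slice 4: Δl = 2.7/cos25.8° = 2.999 m; N'_4 = 285·cos25.8° = 256.6; c'Δl = 1.50; W sinα = 124.0
Slice 5: Δl = 1.3/cos34.8° = 1.583 m; N'_5 = 148·cos34.8° = 121.5; c'Δl = 0.79; W sinα = 84.5
Slice 6: Δl = 2.3/cos43.9° = 3.192 m; N'_6 = 245·cos43.9° = 176.5; c'Δl = 1.60; W sinα = 169.9
Slice 7: Δl = 2.3/cos58.1° = 4.352 m; N'_7 = 109·cos58.1° = 57.6; c'Δl = 2.18; W sinα = 92.5
Σc'Δl = 9.5 kN/m; ΣN' = 970.7 kN/m; ΣW sinα = 534.3 kN/m
Resisting = 9.5 + 970.7·tan35.9° = 9.5 + 702.7 = 712.2 kN/m
FS = 712.2 / 534.3 = 1.333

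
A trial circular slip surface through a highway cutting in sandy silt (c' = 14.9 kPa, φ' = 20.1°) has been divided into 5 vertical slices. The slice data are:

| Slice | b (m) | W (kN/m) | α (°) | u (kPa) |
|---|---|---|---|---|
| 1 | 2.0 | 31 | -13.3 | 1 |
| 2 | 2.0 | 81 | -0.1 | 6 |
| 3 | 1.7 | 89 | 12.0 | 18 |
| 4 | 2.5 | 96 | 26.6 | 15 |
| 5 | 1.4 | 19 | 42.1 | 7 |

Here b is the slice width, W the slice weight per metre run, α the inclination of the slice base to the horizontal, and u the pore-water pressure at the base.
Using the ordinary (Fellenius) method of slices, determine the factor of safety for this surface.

Ordinary method of slices: FS = Σ[c'·Δl_i + (W_i cosα_i − u_i·Δl_i)·tanφ'] / Σ W_i sinα_i, with Δl_i = b_i / cosα_i.
Slice 1: Δl = 2.0/cos(-13.3°) = 2.055 m; N'_1 = 31·cos(-13.3°) − 1·2.055 = 28.1; c'Δl = 30.62; W sinα = -7.1
Slice 2: Δl = 2.0/cos(-0.1°) = 2.000 m; N'_2 = 81·cos(-0.1°) − 6·2.000 = 69.0; c'Δl = 29.80; W sinα = -0.1
Slice 3: Δl = 1.7/cos12.0° = 1.738 m; N'_3 = 89·cos12.0° − 18·1.738 = 55.8; c'Δl = 25.90; W sinα = 18.5
Slice 4: Δl = 2.5/cos26.6° = 2.796 m; N'_4 = 96·cos26.6° − 15·2.796 = 43.9; c'Δl = 41.66; W sinα = 43.0
Slice 5: Δl = 1.4/cos42.1° = 1.887 m; N'_5 = 19·cos42.1° − 7·1.887 = 0.9; c'Δl = 28.11; W sinα = 12.7
Σc'Δl = 156.1 kN/m; ΣN' = 197.7 kN/m; ΣW sinα = 67.0 kN/m
Resisting = 156.1 + 197.7·tan20.1° = 156.1 + 72.3 = 228.4 kN/m
FS = 228.4 / 67.0 = 3.412

FS = 3.41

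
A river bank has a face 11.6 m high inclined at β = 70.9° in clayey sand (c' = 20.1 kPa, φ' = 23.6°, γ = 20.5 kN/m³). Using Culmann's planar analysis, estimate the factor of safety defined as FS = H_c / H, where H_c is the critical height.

FS = 0.91

H_c = (4c'/γ) · sinβ cosφ' / [1 − cos(β − φ')]
    = (4·20.1/20.5) · sin70.9°·cos23.6° / [1 − cos47.3°]
    = 3.922 · 0.8659 / 0.3218 = 10.55 m
FS = H_c / H = 10.55 / 11.6 = 0.910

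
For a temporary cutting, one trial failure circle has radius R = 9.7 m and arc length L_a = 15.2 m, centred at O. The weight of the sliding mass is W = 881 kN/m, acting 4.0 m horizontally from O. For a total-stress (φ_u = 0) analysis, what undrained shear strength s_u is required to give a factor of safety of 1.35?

s_u = 32.3 kPa

FS = s_u·L_a·R / (W·d), so s_u = FS·W·d / (L_a·R).
s_u = 1.35·881·4.0 / (15.20·9.7) = 4757.4 / 147.44 = 32.27 kPa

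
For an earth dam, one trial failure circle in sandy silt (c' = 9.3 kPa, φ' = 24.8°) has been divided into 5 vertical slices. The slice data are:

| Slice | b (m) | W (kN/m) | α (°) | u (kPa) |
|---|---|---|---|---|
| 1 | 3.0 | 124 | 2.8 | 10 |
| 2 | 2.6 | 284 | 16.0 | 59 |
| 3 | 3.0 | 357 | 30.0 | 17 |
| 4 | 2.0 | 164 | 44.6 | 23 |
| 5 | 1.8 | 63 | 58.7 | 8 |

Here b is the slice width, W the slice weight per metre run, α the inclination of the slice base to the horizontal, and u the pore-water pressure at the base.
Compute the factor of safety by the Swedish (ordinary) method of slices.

Ordinary method of slices: FS = Σ[c'·Δl_i + (W_i cosα_i − u_i·Δl_i)·tanφ'] / Σ W_i sinα_i, with Δl_i = b_i / cosα_i.
Slice 1: Δl = 3.0/cos2.8° = 3.004 m; N'_1 = 124·cos2.8° − 10·3.004 = 93.8; c'Δl = 27.93; W sinα = 6.1
Slice 2: Δl = 2.6/cos16.0° = 2.705 m; N'_2 = 284·cos16.0° − 59·2.705 = 113.4; c'Δl = 25.15; W sinα = 78.3
Slice 3: Δl = 3.0/cos30.0° = 3.464 m; N'_3 = 357·cos30.0° − 17·3.464 = 250.3; c'Δl = 32.22; W sinα = 178.5
Slice 4: Δl = 2.0/cos44.6° = 2.809 m; N'_4 = 164·cos44.6° − 23·2.809 = 52.2; c'Δl = 26.12; W sinα = 115.2
Slice 5: Δl = 1.8/cos58.7° = 3.465 m; N'_5 = 63·cos58.7° − 8·3.465 = 5.0; c'Δl = 32.22; W sinα = 53.8
Σc'Δl = 143.6 kN/m; ΣN' = 514.7 kN/m; ΣW sinα = 431.8 kN/m
Resisting = 143.6 + 514.7·tan24.8° = 143.6 + 237.8 = 381.5 kN/m
FS = 381.5 / 431.8 = 0.883

FS = 0.88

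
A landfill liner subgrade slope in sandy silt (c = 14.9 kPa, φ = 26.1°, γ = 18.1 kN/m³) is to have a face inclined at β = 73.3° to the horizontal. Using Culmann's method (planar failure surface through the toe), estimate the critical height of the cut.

Culmann's analysis gives the critical failure plane at α_cr = (β + φ)/2 = (73.3 + 26.1)/2 = 49.7°, and the critical height
H_c = (4c/γ) · sinβ cosφ / [1 − cos(β − φ)]
    = (4·14.9/18.1) · sin73.3°·cos26.1° / [1 − cos(47.2°)]
    = 3.293 · 0.9578·0.8980 / [1 − 0.6794]
    = 3.293 · 0.8602 / 0.3206
    = 8.84 m

H_c = 8.84 m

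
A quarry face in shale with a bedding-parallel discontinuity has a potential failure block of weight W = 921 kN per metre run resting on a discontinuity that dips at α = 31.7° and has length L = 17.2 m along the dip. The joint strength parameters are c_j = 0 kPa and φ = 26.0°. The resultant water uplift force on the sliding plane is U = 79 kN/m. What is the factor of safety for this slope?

Resolving the block weight along and normal to the plane and applying the Mohr–Coulomb strength on the joint:
N' = W cosα − U = 921·cos31.7° − 79 = 704.6 kN/m
Driving force T = W sinα = 921·sin31.7° = 484.0 kN/m
Resisting force R = c_j·L + N'·tanφ = 0·17.2 + 704.6·tan26.0° = 0.0 + 343.7 = 343.7 kN/m
FS = R / T = 343.7 / 484.0 = 0.710

FS = 0.71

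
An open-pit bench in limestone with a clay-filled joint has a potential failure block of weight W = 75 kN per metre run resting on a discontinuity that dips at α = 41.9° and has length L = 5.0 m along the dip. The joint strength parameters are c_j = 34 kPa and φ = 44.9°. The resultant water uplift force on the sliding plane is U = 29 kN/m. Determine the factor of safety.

FS = 3.93

Resolving the block weight along and normal to the plane and applying the Mohr–Coulomb strength on the joint:
N' = W cosα − U = 75·cos41.9° − 29 = 26.8 kN/m
Driving force T = W sinα = 75·sin41.9° = 50.1 kN/m
Resisting force R = c_j·L + N'·tanφ = 34·5.0 + 26.8·tan44.9° = 170.0 + 26.7 = 196.7 kN/m
FS = R / T = 196.7 / 50.1 = 3.928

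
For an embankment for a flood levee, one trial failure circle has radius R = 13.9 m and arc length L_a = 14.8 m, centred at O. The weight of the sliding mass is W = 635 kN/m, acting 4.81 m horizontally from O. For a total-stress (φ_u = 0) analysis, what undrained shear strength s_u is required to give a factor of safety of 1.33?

FS = s_u·L_a·R / (W·d), so s_u = FS·W·d / (L_a·R).
s_u = 1.33·635·4.81 / (14.80·13.9) = 4062.3 / 205.72 = 19.75 kPa

s_u = 19.7 kPa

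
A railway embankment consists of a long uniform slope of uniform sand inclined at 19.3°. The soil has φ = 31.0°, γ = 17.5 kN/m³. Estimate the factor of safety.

FS = 1.72

For a dry cohesionless infinite slope the factor of safety is FS = tanφ / tanβ.
FS = tan31.0° / tan19.3° = 0.6009 / 0.3502 = 1.716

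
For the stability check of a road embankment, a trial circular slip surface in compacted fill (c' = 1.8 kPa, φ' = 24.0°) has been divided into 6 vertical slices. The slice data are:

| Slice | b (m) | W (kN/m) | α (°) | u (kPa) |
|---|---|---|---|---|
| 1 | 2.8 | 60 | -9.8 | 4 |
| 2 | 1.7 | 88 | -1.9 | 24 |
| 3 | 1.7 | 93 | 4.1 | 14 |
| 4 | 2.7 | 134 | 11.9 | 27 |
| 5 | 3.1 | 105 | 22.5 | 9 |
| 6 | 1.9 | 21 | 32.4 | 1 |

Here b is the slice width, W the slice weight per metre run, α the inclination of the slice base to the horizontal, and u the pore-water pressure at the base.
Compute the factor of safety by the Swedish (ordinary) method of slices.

FS = 2.22

Ordinary method of slices: FS = Σ[c'·Δl_i + (W_i cosα_i − u_i·Δl_i)·tanφ'] / Σ W_i sinα_i, with Δl_i = b_i / cosα_i.
Slice 1: Δl = 2.8/cos(-9.8°) = 2.841 m; N'_1 = 60·cos(-9.8°) − 4·2.841 = 47.8; c'Δl = 5.11; W sinα = -10.2
Slice 2: Δl = 1.7/cos(-1.9°) = 1.701 m; N'_2 = 88·cos(-1.9°) − 24·1.701 = 47.1; c'Δl = 3.06; W sinα = -2.9
Slice 3: Δl = 1.7/cos4.1° = 1.704 m; N'_3 = 93·cos4.1° − 14·1.704 = 68.9; c'Δl = 3.07; W sinα = 6.6
Slice 4: Δl = 2.7/cos11.9° = 2.759 m; N'_4 = 134·cos11.9° − 27·2.759 = 56.6; c'Δl = 4.97; W sinα = 27.6
Slice 5: Δl = 3.1/cos22.5° = 3.355 m; N'_5 = 105·cos22.5° − 9·3.355 = 66.8; c'Δl = 6.04; W sinα = 40.2
Slice 6: Δl = 1.9/cos32.4° = 2.250 m; N'_6 = 21·cos32.4° − 1·2.250 = 15.5; c'Δl = 4.05; W sinα = 11.3
Σc'Δl = 26.3 kN/m; ΣN' = 302.7 kN/m; ΣW sinα = 72.6 kN/m
Resisting = 26.3 + 302.7·tan24.0° = 26.3 + 134.8 = 161.1 kN/m
FS = 161.1 / 72.6 = 2.219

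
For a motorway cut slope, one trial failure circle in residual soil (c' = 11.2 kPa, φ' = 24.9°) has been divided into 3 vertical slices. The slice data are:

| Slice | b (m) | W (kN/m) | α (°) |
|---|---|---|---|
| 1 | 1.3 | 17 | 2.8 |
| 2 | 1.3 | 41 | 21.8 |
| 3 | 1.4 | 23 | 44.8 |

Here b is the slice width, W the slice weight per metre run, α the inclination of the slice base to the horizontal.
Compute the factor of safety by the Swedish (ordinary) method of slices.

FS = 2.65

Ordinary method of slices: FS = Σ[c'·Δl_i + (W_i cosα_i)·tanφ'] / Σ W_i sinα_i, with Δl_i = b_i / cosα_i.
Slice 1: Δl = 1.3/cos2.8° = 1.302 m; N'_1 = 17·cos2.8° = 17.0; c'Δl = 14.58; W sinα = 0.8
Slice 2: Δl = 1.3/cos21.8° = 1.400 m; N'_2 = 41·cos21.8° = 38.1; c'Δl = 15.68; W sinα = 15.2
Slice 3: Δl = 1.4/cos44.8° = 1.973 m; N'_3 = 23·cos44.8° = 16.3; c'Δl = 22.10; W sinα = 16.2
Σc'Δl = 52.4 kN/m; ΣN' = 71.4 kN/m; ΣW sinα = 32.3 kN/m
Resisting = 52.4 + 71.4·tan24.9° = 52.4 + 33.1 = 85.5 kN/m
FS = 85.5 / 32.3 = 2.650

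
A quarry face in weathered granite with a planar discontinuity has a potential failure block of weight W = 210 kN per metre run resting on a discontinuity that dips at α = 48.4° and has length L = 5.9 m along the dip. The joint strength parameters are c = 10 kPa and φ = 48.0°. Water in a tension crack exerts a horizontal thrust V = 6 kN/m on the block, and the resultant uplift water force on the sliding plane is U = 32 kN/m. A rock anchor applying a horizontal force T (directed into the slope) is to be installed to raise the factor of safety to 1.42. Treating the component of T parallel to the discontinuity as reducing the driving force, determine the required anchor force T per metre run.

T = 31 kN/m

Resolving forces along and normal to the sliding plane, with the horizontal anchor force T adding T·sinα to the effective normal force and T·cosα acting up the plane against the driving force:
FS = [cL + (W cosα − U − V sinα + T sinα) tanφ] / [W sinα + V cosα − T cosα]
Without the anchor: N' = 102.9 kN/m, driving T_d = 161.0 kN/m, resisting R = 10·5.9 + 102.9·tan48.0° = 173.3 kN/m, FS = 1.08.
Setting FS = 1.42 and solving for T:
1.42·(161.0 − T cos48.4°) = 173.3 + T sin48.4°·tan48.0°
T·(sin48.4°·tan48.0° + 1.42·cos48.4°) = 1.42·161.0 − 173.3
T·(0.7478·1.1106 + 1.42·0.6639) = 228.7 − 173.3 = 55.3
T·1.7733 = 55.3
T = 31.2 kN/m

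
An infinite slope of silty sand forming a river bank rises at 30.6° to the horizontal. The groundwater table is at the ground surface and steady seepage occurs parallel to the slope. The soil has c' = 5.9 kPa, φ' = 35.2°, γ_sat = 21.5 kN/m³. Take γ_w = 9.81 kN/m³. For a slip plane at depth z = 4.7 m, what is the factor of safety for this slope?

With seepage parallel to the slope and the water table at the surface, the effective normal stress on the slip plane uses the buoyant unit weight γ' = γ_sat − γ_w while the driving shear stress uses γ_sat:
FS = [c' + γ' z cos²β tanφ'] / [γ_sat z sinβ cosβ]
γ' = 21.5 − 9.81 = 11.69 kN/m³
Numerator = 5.9 + 11.69·4.7·cos²30.6°·tan35.2° = 5.9 + 11.69·4.7·0.7409·0.7054 = 34.615 kPa
Denominator = 21.5·4.7·sin30.6°·cos30.6° = 21.5·4.7·0.5090·0.8607 = 44.275 kPa
FS = 34.615 / 44.275 = 0.782

FS = 0.78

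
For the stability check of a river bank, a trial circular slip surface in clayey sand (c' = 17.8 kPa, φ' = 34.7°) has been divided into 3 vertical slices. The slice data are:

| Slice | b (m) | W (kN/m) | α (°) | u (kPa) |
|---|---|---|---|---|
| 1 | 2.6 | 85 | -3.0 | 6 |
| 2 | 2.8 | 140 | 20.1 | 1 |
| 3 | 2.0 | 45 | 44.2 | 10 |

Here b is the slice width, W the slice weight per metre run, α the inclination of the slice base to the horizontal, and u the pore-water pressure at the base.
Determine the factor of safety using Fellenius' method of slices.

FS = 3.85

Ordinary method of slices: FS = Σ[c'·Δl_i + (W_i cosα_i − u_i·Δl_i)·tanφ'] / Σ W_i sinα_i, with Δl_i = b_i / cosα_i.
Slice 1: Δl = 2.6/cos(-3.0°) = 2.604 m; N'_1 = 85·cos(-3.0°) − 6·2.604 = 69.3; c'Δl = 46.34; W sinα = -4.4
Slice 2: Δl = 2.8/cos20.1° = 2.982 m; N'_2 = 140·cos20.1° − 1·2.982 = 128.5; c'Δl = 53.07; W sinα = 48.1
Slice 3: Δl = 2.0/cos44.2° = 2.790 m; N'_3 = 45·cos44.2° − 10·2.790 = 4.4; c'Δl = 49.66; W sinα = 31.4
Σc'Δl = 149.1 kN/m; ΣN' = 202.1 kN/m; ΣW sinα = 75.0 kN/m
Resisting = 149.1 + 202.1·tan34.7° = 149.1 + 140.0 = 289.0 kN/m
FS = 289.0 / 75.0 = 3.852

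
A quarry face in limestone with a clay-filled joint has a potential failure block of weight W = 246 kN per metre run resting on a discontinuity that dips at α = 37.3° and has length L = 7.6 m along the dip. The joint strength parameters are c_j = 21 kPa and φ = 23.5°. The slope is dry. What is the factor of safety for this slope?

Resolving the block weight along and normal to the plane and applying the Mohr–Coulomb strength on the joint:
N' = W cosα = 246·cos37.3° = 195.7 kN/m
Driving force T = W sinα = 246·sin37.3° = 149.1 kN/m
Resisting force R = c_j·L + N'·tanφ = 21·7.6 + 195.7·tan23.5° = 159.6 + 85.1 = 244.7 kN/m
FS = R / T = 244.7 / 149.1 = 1.641

FS = 1.64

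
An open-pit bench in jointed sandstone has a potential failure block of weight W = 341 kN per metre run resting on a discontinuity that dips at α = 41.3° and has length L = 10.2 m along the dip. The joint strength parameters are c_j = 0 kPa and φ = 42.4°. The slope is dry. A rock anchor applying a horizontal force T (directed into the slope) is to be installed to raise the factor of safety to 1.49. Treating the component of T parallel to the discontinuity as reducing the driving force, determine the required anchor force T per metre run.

T = 59 kN/m

Resolving forces along and normal to the sliding plane, with the horizontal anchor force T adding T·sinα to the effective normal force and T·cosα acting up the plane against the driving force:
FS = [c_jL + (W cosα + T sinα) tanφ] / [W sinα − T cosα]
Without the anchor: N' = 256.2 kN/m, driving T_d = 225.1 kN/m, resisting R = 0·10.2 + 256.2·tan42.4° = 233.9 kN/m, FS = 1.04.
Setting FS = 1.49 and solving for T:
1.49·(225.1 − T cos41.3°) = 233.9 + T sin41.3°·tan42.4°
T·(sin41.3°·tan42.4° + 1.49·cos41.3°) = 1.49·225.1 − 233.9
T·(0.6600·0.9131 + 1.49·0.7513) = 335.3 − 233.9 = 101.4
T·1.7220 = 101.4
T = 58.9 kN/m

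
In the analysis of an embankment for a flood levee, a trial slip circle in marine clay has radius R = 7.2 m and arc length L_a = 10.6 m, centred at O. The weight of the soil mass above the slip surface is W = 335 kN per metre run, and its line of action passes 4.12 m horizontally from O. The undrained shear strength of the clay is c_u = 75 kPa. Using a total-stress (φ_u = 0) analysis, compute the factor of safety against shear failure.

FS = 4.15

Taking moments about the centre O, the resisting moment is provided by the undrained shear strength acting along the arc:
M_R = c_u·L_a·R = 75·10.60·7.2 = 5724.0 kN·m/m
M_D = W·d = 335·4.12 = 1380.2 kN·m/m
FS = M_R / M_D = 5724.0 / 1380.2 = 4.147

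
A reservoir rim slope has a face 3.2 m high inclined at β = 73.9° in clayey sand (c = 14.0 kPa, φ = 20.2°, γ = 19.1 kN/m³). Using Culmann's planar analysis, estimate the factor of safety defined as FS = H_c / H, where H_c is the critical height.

H_c = (4c/γ) · sinβ cosφ / [1 − cos(β − φ)]
    = (4·14.0/19.1) · sin73.9°·cos20.2° / [1 − cos53.7°]
    = 2.932 · 0.9017 / 0.4080 = 6.48 m
FS = H_c / H = 6.48 / 3.2 = 2.025

FS = 2.02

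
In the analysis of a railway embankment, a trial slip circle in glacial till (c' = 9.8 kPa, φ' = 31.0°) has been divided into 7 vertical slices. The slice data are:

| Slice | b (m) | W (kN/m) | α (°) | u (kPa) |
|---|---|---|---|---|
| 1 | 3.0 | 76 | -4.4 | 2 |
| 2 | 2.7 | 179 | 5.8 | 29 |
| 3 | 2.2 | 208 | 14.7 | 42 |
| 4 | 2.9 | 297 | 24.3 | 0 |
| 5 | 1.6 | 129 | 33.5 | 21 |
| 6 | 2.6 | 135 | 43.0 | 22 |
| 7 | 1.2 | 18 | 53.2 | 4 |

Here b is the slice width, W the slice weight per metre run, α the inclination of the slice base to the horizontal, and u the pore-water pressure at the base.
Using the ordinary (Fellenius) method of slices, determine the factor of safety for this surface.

Ordinary method of slices: FS = Σ[c'·Δl_i + (W_i cosα_i − u_i·Δl_i)·tanφ'] / Σ W_i sinα_i, with Δl_i = b_i / cosα_i.
Slice 1: Δl = 3.0/cos(-4.4°) = 3.009 m; N'_1 = 76·cos(-4.4°) − 2·3.009 = 69.8; c'Δl = 29.49; W sinα = -5.8
Slice 2: Δl = 2.7/cos5.8° = 2.714 m; N'_2 = 179·cos5.8° − 29·2.714 = 99.4; c'Δl = 26.60; W sinα = 18.1
Slice 3: Δl = 2.2/cos14.7° = 2.274 m; N'_3 = 208·cos14.7° − 42·2.274 = 105.7; c'Δl = 22.29; W sinα = 52.8
Slice 4: Δl = 2.9/cos24.3° = 3.182 m; N'_4 = 297·cos24.3° − 0·3.182 = 270.7; c'Δl = 31.18; W sinα = 122.2
Slice 5: Δl = 1.6/cos33.5° = 1.919 m; N'_5 = 129·cos33.5° − 21·1.919 = 67.3; c'Δl = 18.80; W sinα = 71.2
Slice 6: Δl = 2.6/cos43.0° = 3.555 m; N'_6 = 135·cos43.0° − 22·3.555 = 20.5; c'Δl = 34.84; W sinα = 92.1
Slice 7: Δl = 1.2/cos53.2° = 2.003 m; N'_7 = 18·cos53.2° − 4·2.003 = 2.8; c'Δl = 19.63; W sinα = 14.4
Σc'Δl = 182.8 kN/m; ΣN' = 636.1 kN/m; ΣW sinα = 364.9 kN/m
Resisting = 182.8 + 636.1·tan31.0° = 182.8 + 382.2 = 565.0 kN/m
FS = 565.0 / 364.9 = 1.548

FS = 1.55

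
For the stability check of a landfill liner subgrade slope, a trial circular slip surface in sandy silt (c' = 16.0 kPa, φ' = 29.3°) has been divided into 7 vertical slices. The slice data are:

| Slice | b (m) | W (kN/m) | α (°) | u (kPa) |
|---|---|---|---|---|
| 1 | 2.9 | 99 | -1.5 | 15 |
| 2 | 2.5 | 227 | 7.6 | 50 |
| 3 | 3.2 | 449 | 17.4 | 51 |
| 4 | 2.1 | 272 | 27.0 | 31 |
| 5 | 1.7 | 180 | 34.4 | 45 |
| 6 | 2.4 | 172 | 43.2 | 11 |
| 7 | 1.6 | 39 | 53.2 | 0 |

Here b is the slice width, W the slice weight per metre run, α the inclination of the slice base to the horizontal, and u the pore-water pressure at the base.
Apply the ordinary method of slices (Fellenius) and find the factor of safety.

Ordinary method of slices: FS = Σ[c'·Δl_i + (W_i cosα_i − u_i·Δl_i)·tanφ'] / Σ W_i sinα_i, with Δl_i = b_i / cosα_i.
Slice 1: Δl = 2.9/cos(-1.5°) = 2.901 m; N'_1 = 99·cos(-1.5°) − 15·2.901 = 55.5; c'Δl = 46.42; W sinα = -2.6
Slice 2: Δl = 2.5/cos7.6° = 2.522 m; N'_2 = 227·cos7.6° − 50·2.522 = 98.9; c'Δl = 40.35; W sinα = 30.0
Slice 3: Δl = 3.2/cos17.4° = 3.353 m; N'_3 = 449·cos17.4° − 51·3.353 = 257.4; c'Δl = 53.66; W sinα = 134.3
Slice 4: Δl = 2.1/cos27.0° = 2.357 m; N'_4 = 272·cos27.0° − 31·2.357 = 169.3; c'Δl = 37.71; W sinα = 123.5
Slice 5: Δl = 1.7/cos34.4° = 2.060 m; N'_5 = 180·cos34.4° − 45·2.060 = 55.8; c'Δl = 32.97; W sinα = 101.7
Slice 6: Δl = 2.4/cos43.2° = 3.292 m; N'_6 = 172·cos43.2° − 11·3.292 = 89.2; c'Δl = 52.68; W sinα = 117.7
Slice 7: Δl = 1.6/cos53.2° = 2.671 m; N'_7 = 39·cos53.2° − 0·2.671 = 23.4; c'Δl = 42.74; W sinα = 31.2
Σc'Δl = 306.5 kN/m; ΣN' = 749.4 kN/m; ΣW sinα = 535.9 kN/m
Resisting = 306.5 + 749.4·tan29.3° = 306.5 + 420.5 = 727.1 kN/m
FS = 727.1 / 535.9 = 1.357

FS = 1.36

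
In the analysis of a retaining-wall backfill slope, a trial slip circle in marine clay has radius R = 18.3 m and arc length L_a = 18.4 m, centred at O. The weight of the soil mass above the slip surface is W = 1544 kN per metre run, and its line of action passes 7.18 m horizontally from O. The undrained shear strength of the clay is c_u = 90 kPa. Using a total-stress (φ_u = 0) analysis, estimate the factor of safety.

Taking moments about the centre O, the resisting moment is provided by the undrained shear strength acting along the arc:
M_R = c_u·L_a·R = 90·18.40·18.3 = 30304.8 kN·m/m
M_D = W·d = 1544·7.18 = 11085.9 kN·m/m
FS = M_R / M_D = 30304.8 / 11085.9 = 2.734

FS = 2.73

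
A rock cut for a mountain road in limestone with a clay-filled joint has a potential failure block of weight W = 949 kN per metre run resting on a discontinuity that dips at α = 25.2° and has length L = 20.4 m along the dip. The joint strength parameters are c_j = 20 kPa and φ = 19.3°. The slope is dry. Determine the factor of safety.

FS = 1.75

Resolving the block weight along and normal to the plane and applying the Mohr–Coulomb strength on the joint:
N' = W cosα = 949·cos25.2° = 858.7 kN/m
Driving force T = W sinα = 949·sin25.2° = 404.1 kN/m
Resisting force R = c_j·L + N'·tanφ = 20·20.4 + 858.7·tan19.3° = 408.0 + 300.7 = 708.7 kN/m
FS = R / T = 708.7 / 404.1 = 1.754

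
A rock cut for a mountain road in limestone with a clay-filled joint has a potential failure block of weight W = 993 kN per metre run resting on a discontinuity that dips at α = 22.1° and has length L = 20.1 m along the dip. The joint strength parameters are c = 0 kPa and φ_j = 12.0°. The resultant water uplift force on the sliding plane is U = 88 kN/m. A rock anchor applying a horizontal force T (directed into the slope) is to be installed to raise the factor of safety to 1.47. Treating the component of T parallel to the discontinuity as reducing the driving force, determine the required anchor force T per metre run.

Resolving forces along and normal to the sliding plane, with the horizontal anchor force T adding T·sinα to the effective normal force and T·cosα acting up the plane against the driving force:
FS = [cL + (W cosα − U + T sinα) tanφ_j] / [W sinα − T cosα]
Without the anchor: N' = 832.0 kN/m, driving T_d = 373.6 kN/m, resisting R = 0·20.1 + 832.0·tan12.0° = 176.9 kN/m, FS = 0.47.
Setting FS = 1.47 and solving for T:
1.47·(373.6 − T cos22.1°) = 176.9 + T sin22.1°·tan12.0°
T·(sin22.1°·tan12.0° + 1.47·cos22.1°) = 1.47·373.6 − 176.9
T·(0.3762·0.2126 + 1.47·0.9265) = 549.2 − 176.9 = 372.3
T·1.4420 = 372.3
T = 258.2 kN/m

T = 258 kN/m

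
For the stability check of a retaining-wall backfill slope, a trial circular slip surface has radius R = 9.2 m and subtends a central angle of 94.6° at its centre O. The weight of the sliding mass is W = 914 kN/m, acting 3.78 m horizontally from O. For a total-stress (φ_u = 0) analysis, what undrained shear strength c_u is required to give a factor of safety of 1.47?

FS = c_u·L_a·R / (W·d), so c_u = FS·W·d / (L_a·R).
Arc length L_a = R·θ = 9.2·(94.6°·π/180) = 9.2·1.6511 = 15.19 m
c_u = 1.47·914·3.78 / (15.19·9.2) = 5078.7 / 139.75 = 36.34 kPa

c_u = 36.3 kPa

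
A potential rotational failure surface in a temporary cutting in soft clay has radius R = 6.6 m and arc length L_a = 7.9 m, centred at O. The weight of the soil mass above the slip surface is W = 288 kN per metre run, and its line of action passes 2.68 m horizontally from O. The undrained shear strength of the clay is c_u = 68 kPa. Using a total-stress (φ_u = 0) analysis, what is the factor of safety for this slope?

FS = 4.59

Taking moments about the centre O, the resisting moment is provided by the undrained shear strength acting along the arc:
M_R = c_u·L_a·R = 68·7.90·6.6 = 3545.5 kN·m/m
M_D = W·d = 288·2.68 = 771.8 kN·m/m
FS = M_R / M_D = 3545.5 / 771.8 = 4.594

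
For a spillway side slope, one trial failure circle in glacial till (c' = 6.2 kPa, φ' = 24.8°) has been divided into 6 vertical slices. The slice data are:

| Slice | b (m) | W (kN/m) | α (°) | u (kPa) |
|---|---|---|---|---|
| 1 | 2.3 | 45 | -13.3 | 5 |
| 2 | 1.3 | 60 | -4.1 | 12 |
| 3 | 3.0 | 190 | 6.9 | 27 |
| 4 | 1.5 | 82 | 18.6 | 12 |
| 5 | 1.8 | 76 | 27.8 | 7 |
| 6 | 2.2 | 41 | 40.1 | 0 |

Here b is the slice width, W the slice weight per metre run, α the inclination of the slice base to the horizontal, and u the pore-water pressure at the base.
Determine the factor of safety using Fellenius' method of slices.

Ordinary method of slices: FS = Σ[c'·Δl_i + (W_i cosα_i − u_i·Δl_i)·tanφ'] / Σ W_i sinα_i, with Δl_i = b_i / cosα_i.
Slice 1: Δl = 2.3/cos(-13.3°) = 2.363 m; N'_1 = 45·cos(-13.3°) − 5·2.363 = 32.0; c'Δl = 14.65; W sinα = -10.4
Slice 2: Δl = 1.3/cos(-4.1°) = 1.303 m; N'_2 = 60·cos(-4.1°) − 12·1.303 = 44.2; c'Δl = 8.08; W sinα = -4.3
Slice 3: Δl = 3.0/cos6.9° = 3.022 m; N'_3 = 190·cos6.9° − 27·3.022 = 107.0; c'Δl = 18.74; W sinα = 22.8
Slice 4: Δl = 1.5/cos18.6° = 1.583 m; N'_4 = 82·cos18.6° − 12·1.583 = 58.7; c'Δl = 9.81; W sinα = 26.2
Slice 5: Δl = 1.8/cos27.8° = 2.035 m; N'_5 = 76·cos27.8° − 7·2.035 = 53.0; c'Δl = 12.62; W sinα = 35.4
Slice 6: Δl = 2.2/cos40.1° = 2.876 m; N'_6 = 41·cos40.1° − 0·2.876 = 31.4; c'Δl = 17.83; W sinα = 26.4
Σc'Δl = 81.7 kN/m; ΣN' = 326.3 kN/m; ΣW sinα = 96.2 kN/m
Resisting = 81.7 + 326.3·tan24.8° = 81.7 + 150.8 = 232.5 kN/m
FS = 232.5 / 96.2 = 2.417

FS = 2.42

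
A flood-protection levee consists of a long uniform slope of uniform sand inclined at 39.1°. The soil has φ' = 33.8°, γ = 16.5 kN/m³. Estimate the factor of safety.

For a dry cohesionless infinite slope the factor of safety is FS = tanφ' / tanβ.
FS = tan33.8° / tan39.1° = 0.6694 / 0.8127 = 0.824

FS = 0.82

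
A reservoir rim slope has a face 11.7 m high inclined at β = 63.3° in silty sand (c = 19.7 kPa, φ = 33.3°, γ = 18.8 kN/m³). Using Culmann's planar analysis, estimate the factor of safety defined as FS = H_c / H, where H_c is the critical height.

H_c = (4c/γ) · sinβ cosφ / [1 − cos(β − φ)]
    = (4·19.7/18.8) · sin63.3°·cos33.3° / [1 − cos30.0°]
    = 4.191 · 0.7467 / 0.1340 = 23.36 m
FS = H_c / H = 23.36 / 11.7 = 1.997

FS = 2.00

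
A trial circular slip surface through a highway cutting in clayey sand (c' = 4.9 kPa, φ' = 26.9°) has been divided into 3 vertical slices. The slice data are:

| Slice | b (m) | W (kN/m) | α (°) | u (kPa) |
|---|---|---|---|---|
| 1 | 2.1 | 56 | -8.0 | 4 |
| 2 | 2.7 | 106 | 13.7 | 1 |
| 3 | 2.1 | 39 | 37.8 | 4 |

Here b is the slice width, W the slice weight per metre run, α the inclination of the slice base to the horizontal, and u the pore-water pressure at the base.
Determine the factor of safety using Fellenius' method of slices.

FS = 2.96

Ordinary method of slices: FS = Σ[c'·Δl_i + (W_i cosα_i − u_i·Δl_i)·tanφ'] / Σ W_i sinα_i, with Δl_i = b_i / cosα_i.
Slice 1: Δl = 2.1/cos(-8.0°) = 2.121 m; N'_1 = 56·cos(-8.0°) − 4·2.121 = 47.0; c'Δl = 10.39; W sinα = -7.8
Slice 2: Δl = 2.7/cos13.7° = 2.779 m; N'_2 = 106·cos13.7° − 1·2.779 = 100.2; c'Δl = 13.62; W sinα = 25.1
Slice 3: Δl = 2.1/cos37.8° = 2.658 m; N'_3 = 39·cos37.8° − 4·2.658 = 20.2; c'Δl = 13.02; W sinα = 23.9
Σc'Δl = 37.0 kN/m; ΣN' = 167.4 kN/m; ΣW sinα = 41.2 kN/m
Resisting = 37.0 + 167.4·tan26.9° = 37.0 + 84.9 = 121.9 kN/m
FS = 121.9 / 41.2 = 2.959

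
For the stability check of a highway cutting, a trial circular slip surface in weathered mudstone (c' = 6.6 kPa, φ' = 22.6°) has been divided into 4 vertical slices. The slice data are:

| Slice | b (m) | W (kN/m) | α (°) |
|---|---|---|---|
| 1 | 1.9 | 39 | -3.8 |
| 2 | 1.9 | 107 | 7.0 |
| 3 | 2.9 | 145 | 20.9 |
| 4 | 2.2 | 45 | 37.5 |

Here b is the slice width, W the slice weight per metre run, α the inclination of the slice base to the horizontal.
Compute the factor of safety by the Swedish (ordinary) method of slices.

FS = 2.18

Ordinary method of slices: FS = Σ[c'·Δl_i + (W_i cosα_i)·tanφ'] / Σ W_i sinα_i, with Δl_i = b_i / cosα_i.
Slice 1: Δl = 1.9/cos(-3.8°) = 1.904 m; N'_1 = 39·cos(-3.8°) = 38.9; c'Δl = 12.57; W sinα = -2.6
Slice 2: Δl = 1.9/cos7.0° = 1.914 m; N'_2 = 107·cos7.0° = 106.2; c'Δl = 12.63; W sinα = 13.0
Slice 3: Δl = 2.9/cos20.9° = 3.104 m; N'_3 = 145·cos20.9° = 135.5; c'Δl = 20.49; W sinα = 51.7
Slice 4: Δl = 2.2/cos37.5° = 2.773 m; N'_4 = 45·cos37.5° = 35.7; c'Δl = 18.30; W sinα = 27.4
Σc'Δl = 64.0 kN/m; ΣN' = 316.3 kN/m; ΣW sinα = 89.6 kN/m
Resisting = 64.0 + 316.3·tan22.6° = 64.0 + 131.7 = 195.6 kN/m
FS = 195.6 / 89.6 = 2.184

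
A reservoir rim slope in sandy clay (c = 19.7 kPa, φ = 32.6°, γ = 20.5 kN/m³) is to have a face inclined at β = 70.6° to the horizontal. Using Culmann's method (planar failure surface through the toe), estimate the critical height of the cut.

H_c = 14.41 m

Culmann's analysis gives the critical failure plane at α_cr = (β + φ)/2 = (70.6 + 32.6)/2 = 51.6°, and the critical height
H_c = (4c/γ) · sinβ cosφ / [1 − cos(β − φ)]
    = (4·19.7/20.5) · sin70.6°·cos32.6° / [1 − cos(38.0°)]
    = 3.844 · 0.9432·0.8425 / [1 − 0.7880]
    = 3.844 · 0.7946 / 0.2120
    = 14.41 m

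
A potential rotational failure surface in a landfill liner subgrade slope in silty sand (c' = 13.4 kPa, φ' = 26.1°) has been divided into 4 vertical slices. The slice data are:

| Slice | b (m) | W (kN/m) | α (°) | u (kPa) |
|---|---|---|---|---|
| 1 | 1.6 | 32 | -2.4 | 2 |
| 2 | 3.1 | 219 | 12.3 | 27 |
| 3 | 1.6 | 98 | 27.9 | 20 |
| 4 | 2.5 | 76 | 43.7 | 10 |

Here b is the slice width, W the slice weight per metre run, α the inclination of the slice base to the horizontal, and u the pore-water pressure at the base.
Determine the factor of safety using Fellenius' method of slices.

Ordinary method of slices: FS = Σ[c'·Δl_i + (W_i cosα_i − u_i·Δl_i)·tanφ'] / Σ W_i sinα_i, with Δl_i = b_i / cosα_i.
Slice 1: Δl = 1.6/cos(-2.4°) = 1.601 m; N'_1 = 32·cos(-2.4°) − 2·1.601 = 28.8; c'Δl = 21.46; W sinα = -1.3
Slice 2: Δl = 3.1/cos12.3° = 3.173 m; N'_2 = 219·cos12.3° − 27·3.173 = 128.3; c'Δl = 42.52; W sinα = 46.7
Slice 3: Δl = 1.6/cos27.9° = 1.810 m; N'_3 = 98·cos27.9° − 20·1.810 = 50.4; c'Δl = 24.26; W sinα = 45.9
Slice 4: Δl = 2.5/cos43.7° = 3.458 m; N'_4 = 76·cos43.7° − 10·3.458 = 20.4; c'Δl = 46.34; W sinα = 52.5
Σc'Δl = 134.6 kN/m; ΣN' = 227.8 kN/m; ΣW sinα = 143.7 kN/m
Resisting = 134.6 + 227.8·tan26.1° = 134.6 + 111.6 = 246.2 kN/m
FS = 246.2 / 143.7 = 1.713

FS = 1.71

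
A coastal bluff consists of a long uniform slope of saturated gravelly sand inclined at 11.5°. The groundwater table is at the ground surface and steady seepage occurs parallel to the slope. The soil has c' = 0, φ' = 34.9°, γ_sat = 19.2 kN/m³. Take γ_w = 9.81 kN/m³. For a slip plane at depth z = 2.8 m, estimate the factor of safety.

With seepage parallel to the slope and the water table at the surface, the effective normal stress on the slip plane uses the buoyant unit weight γ' = γ_sat − γ_w while the driving shear stress uses γ_sat:
FS = [c' + γ' z cos²β tanφ'] / [γ_sat z sinβ cosβ]
(For c' = 0 this reduces to FS = (γ'/γ_sat)·tanφ'/tanβ.)
γ' = 19.2 − 9.81 = 9.39 kN/m³
Numerator = 0.0 + 9.39·2.8·cos²11.5°·tan34.9° = 0.0 + 9.39·2.8·0.9603·0.6976 = 17.613 kPa
Denominator = 19.2·2.8·sin11.5°·cos11.5° = 19.2·2.8·0.1994·0.9799 = 10.503 kPa
FS = 17.613 / 10.503 = 1.677

FS = 1.68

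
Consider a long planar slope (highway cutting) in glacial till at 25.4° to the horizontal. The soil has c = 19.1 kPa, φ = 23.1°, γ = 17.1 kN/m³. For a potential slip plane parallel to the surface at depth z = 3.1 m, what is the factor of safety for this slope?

FS = 1.83

For an infinite slope with a slip plane parallel to the surface (no pore pressure): FS = [c + γz cos²β tanφ] / [γz sinβ cosβ].
γz = 17.1·3.1 = 53.01 kN/m²
Numerator = 19.1 + 53.01·cos²25.4°·tan23.1° = 19.1 + 53.01·0.8160·0.4265 = 37.551 kPa
Denominator = 53.01·sin25.4°·cos25.4° = 53.01·0.4289·0.9033 = 20.540 kPa
FS = 37.551 / 20.540 = 1.828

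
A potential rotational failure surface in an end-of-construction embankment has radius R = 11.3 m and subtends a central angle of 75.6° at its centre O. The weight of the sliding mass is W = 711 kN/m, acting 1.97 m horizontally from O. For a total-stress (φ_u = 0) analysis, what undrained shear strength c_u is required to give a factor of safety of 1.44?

FS = c_u·L_a·R / (W·d), so c_u = FS·W·d / (L_a·R).
Arc length L_a = R·θ = 11.3·(75.6°·π/180) = 11.3·1.3195 = 14.91 m
c_u = 1.44·711·1.97 / (14.91·11.3) = 2017.0 / 168.48 = 11.97 kPa

c_u = 12.0 kPa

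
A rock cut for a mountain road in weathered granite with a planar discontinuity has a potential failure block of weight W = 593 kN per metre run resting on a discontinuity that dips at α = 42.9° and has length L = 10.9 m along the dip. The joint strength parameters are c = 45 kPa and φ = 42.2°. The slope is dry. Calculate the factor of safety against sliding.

FS = 2.19

Resolving the block weight along and normal to the plane and applying the Mohr–Coulomb strength on the joint:
N' = W cosα = 593·cos42.9° = 434.4 kN/m
Driving force T = W sinα = 593·sin42.9° = 403.7 kN/m
Resisting force R = c·L + N'·tanφ = 45·10.9 + 434.4·tan42.2° = 490.5 + 393.9 = 884.4 kN/m
FS = R / T = 884.4 / 403.7 = 2.191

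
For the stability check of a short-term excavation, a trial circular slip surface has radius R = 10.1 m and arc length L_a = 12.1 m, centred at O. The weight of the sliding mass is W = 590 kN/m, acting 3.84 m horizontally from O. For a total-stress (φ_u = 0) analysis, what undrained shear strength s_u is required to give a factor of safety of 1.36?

FS = s_u·L_a·R / (W·d), so s_u = FS·W·d / (L_a·R).
s_u = 1.36·590·3.84 / (12.10·10.1) = 3081.2 / 122.21 = 25.21 kPa

s_u = 25.2 kPa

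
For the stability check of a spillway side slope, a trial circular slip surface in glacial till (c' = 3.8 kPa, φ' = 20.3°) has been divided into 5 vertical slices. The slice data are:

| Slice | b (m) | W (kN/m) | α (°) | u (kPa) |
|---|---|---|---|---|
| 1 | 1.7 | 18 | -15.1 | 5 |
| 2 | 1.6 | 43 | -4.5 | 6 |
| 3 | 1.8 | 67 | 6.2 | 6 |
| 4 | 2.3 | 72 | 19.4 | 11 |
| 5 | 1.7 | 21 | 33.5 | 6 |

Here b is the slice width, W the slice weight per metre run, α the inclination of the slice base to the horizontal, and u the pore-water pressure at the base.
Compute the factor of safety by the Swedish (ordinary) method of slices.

FS = 2.59

Ordinary method of slices: FS = Σ[c'·Δl_i + (W_i cosα_i − u_i·Δl_i)·tanφ'] / Σ W_i sinα_i, with Δl_i = b_i / cosα_i.
Slice 1: Δl = 1.7/cos(-15.1°) = 1.761 m; N'_1 = 18·cos(-15.1°) − 5·1.761 = 8.6; c'Δl = 6.69; W sinα = -4.7
Slice 2: Δl = 1.6/cos(-4.5°) = 1.605 m; N'_2 = 43·cos(-4.5°) − 6·1.605 = 33.2; c'Δl = 6.10; W sinα = -3.4
Slice 3: Δl = 1.8/cos6.2° = 1.811 m; N'_3 = 67·cos6.2° − 6·1.811 = 55.7; c'Δl = 6.88; W sinα = 7.2
Slice 4: Δl = 2.3/cos19.4° = 2.438 m; N'_4 = 72·cos19.4° − 11·2.438 = 41.1; c'Δl = 9.27; W sinα = 23.9
Slice 5: Δl = 1.7/cos33.5° = 2.039 m; N'_5 = 21·cos33.5° − 6·2.039 = 5.3; c'Δl = 7.75; W sinα = 11.6
Σc'Δl = 36.7 kN/m; ΣN' = 143.9 kN/m; ΣW sinα = 34.7 kN/m
Resisting = 36.7 + 143.9·tan20.3° = 36.7 + 53.2 = 89.9 kN/m
FS = 89.9 / 34.7 = 2.593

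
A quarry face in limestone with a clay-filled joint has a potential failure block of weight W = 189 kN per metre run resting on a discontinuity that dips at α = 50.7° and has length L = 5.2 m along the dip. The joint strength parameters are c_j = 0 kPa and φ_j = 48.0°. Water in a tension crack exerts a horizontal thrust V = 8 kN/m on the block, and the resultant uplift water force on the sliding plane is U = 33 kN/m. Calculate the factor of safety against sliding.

FS = 0.59

Resolving the block weight along and normal to the plane and applying the Mohr–Coulomb strength on the joint:
N' = W cosα − U − V sinα = 189·cos50.7° − 33 − 8·sin50.7° = 80.5 kN/m
Driving force T = W sinα + V cosα = 189·sin50.7° + 8·cos50.7° = 151.3 kN/m
Resisting force R = c_j·L + N'·tanφ_j = 0·5.2 + 80.5·tan48.0° = 0.0 + 89.4 = 89.4 kN/m
FS = R / T = 89.4 / 151.3 = 0.591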